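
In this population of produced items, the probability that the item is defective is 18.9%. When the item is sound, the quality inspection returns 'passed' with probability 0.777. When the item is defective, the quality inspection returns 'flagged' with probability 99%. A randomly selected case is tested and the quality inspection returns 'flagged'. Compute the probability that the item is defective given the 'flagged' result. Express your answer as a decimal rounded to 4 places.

P(H | E) ≈ 0.5085

Write H for 'the item is defective'. Prior odds H:¬H = 0.189/0.811 = 0.23305. For the 'flagged' outcome, the likelihood ratio is 0.99/0.223 = 4.4395.
Posterior odds = 0.23305 × 4.4395 = 1.0346, so P(H|E) = 1.0346/(1+1.0346) = 0.5085.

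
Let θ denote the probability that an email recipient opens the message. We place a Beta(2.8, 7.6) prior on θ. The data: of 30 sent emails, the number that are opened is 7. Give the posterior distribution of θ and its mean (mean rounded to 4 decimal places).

Posterior: Beta(9.8, 30.6); mean ≈ 0.2426

The binomial likelihood is conjugate to the Beta prior: with 7 successes and 23 failures, the posterior is Beta(2.8+7, 7.6+23) = Beta(9.8, 30.6).
E[θ | data] = 9.8/(9.8+30.6) = 0.2426.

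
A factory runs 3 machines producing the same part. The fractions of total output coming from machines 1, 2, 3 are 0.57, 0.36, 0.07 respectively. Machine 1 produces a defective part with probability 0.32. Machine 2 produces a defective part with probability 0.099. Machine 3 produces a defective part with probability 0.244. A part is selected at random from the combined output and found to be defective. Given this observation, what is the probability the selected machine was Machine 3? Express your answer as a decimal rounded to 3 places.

Posterior probability ≈ 0.073

Tabulate prior·likelihood by source: [1] prior 0.57, lik 0.32, product 0.1824; [2] prior 0.36, lik 0.099, product 0.03564; [3] prior 0.07, lik 0.244, product 0.01708.
Normalizing constant = 0.23512; the posterior for Machine 3 is its product over the sum, 0.01708/0.23512 = 0.073.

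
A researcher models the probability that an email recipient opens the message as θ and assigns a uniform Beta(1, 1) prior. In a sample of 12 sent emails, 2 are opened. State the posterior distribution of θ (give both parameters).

Posterior: Beta(3, 11)

The binomial likelihood is conjugate to the Beta prior: with 2 successes and 10 failures, the posterior is Beta(1+2, 1+10) = Beta(3, 11).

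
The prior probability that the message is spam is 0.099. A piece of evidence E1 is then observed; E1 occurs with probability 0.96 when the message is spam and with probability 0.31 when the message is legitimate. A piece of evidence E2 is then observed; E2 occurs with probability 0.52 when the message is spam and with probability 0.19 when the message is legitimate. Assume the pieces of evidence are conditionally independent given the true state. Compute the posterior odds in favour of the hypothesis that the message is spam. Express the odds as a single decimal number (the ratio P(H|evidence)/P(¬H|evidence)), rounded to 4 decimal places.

Posterior odds ≈ 0.9313

Prior odds = 0.099/(1−0.099) = 0.10988. In log-odds, ln(0.10988) = -2.2084.
Add log likelihood ratios: ln(3.0968) + ln(2.7368) = 2.1372.
Posterior log-odds = -0.071220, so posterior odds = exp(-0.071220) = 0.93126.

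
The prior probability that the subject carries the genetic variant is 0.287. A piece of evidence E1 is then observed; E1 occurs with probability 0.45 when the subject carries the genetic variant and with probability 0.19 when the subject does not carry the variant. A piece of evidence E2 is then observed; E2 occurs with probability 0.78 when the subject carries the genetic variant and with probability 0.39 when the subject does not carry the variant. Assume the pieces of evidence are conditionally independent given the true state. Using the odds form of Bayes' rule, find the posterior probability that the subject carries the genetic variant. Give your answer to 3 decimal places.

Posterior probability ≈ 0.656

Prior odds = 0.287/(1−0.287) = 0.40252. In log-odds, ln(0.40252) = -0.91000.
Add log likelihood ratios: ln(2.3684) + ln(2.0000) = 1.5554.
Posterior log-odds = 0.64537, so posterior odds = exp(0.64537) = 1.9067. Converting, P(H|E) = 1.9067/2.9067 = 0.656.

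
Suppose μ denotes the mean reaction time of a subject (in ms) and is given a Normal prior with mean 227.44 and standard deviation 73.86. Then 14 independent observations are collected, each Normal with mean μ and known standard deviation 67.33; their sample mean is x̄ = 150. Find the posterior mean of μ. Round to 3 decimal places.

Prior precision 1/τ₀² = 1/73.86² = 0.00018331; data precision n/σ² = 14/67.33² = 0.00308824.
Posterior precision = 0.00018331 + 0.00308824 = 0.00327155.
Posterior mean = (0.00018331·227.44 + 0.00308824·150) / 0.00327155 = 154.339.

Posterior mean ≈ 154.339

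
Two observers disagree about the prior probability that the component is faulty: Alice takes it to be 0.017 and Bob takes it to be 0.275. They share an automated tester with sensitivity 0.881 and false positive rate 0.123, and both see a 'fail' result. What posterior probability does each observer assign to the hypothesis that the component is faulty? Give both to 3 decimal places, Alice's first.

Alice: 0.110; Bob: 0.731

P('+'|H) = 0.881, P('+'|¬H) = 0.123.
Alice: numerator 0.881·0.017 = 0.014977; evidence = 0.014977+0.123·0.983 = 0.13589; posterior = 0.110.
Bob: numerator 0.881·0.275 = 0.24228; evidence = 0.24228+0.123·0.725 = 0.33145; posterior = 0.731.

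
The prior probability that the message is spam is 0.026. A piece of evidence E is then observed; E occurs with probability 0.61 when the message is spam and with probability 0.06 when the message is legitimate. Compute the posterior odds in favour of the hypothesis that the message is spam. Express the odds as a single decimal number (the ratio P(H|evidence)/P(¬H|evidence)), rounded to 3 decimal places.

Posterior odds ≈ 0.271

Prior odds = 0.026/(1−0.026) = 0.026694. In log-odds, ln(0.026694) = -3.6233.
Add log likelihood ratio: ln(10.167) = 2.3191.
Posterior log-odds = -1.3042, so posterior odds = exp(-1.3042) = 0.27139.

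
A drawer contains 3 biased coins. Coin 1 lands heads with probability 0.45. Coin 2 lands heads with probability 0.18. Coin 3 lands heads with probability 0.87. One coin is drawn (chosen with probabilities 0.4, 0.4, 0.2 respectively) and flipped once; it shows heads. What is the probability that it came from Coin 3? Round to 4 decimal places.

Tabulate prior·likelihood by source: [1] prior 0.4, lik 0.45, product 0.1800; [2] prior 0.4, lik 0.18, product 0.07200; [3] prior 0.2, lik 0.87, product 0.1740.
Normalizing constant = 0.42600; the posterior for Coin 3 is its product over the sum, 0.1740/0.42600 = 0.4085.

Posterior probability ≈ 0.4085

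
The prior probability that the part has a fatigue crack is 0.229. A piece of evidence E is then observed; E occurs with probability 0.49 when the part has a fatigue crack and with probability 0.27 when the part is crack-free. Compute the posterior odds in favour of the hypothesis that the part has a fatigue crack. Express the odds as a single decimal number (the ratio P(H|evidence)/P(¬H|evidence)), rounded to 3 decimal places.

Prior odds = 0.229/(1−0.229) = 0.29702.
Likelihood ratio for E = 0.49/0.27 = 1.8148.
Posterior odds = prior odds × LR = 0.53903.

Posterior odds ≈ 0.539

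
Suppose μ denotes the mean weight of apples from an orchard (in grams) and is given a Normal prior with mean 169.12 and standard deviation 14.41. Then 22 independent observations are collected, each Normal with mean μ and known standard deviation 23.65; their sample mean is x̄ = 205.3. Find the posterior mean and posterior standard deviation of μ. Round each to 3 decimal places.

Posterior mean ≈ 201.353; posterior SD ≈ 4.759

With known σ, the Normal prior is conjugate. Weight on the data is w = (n/σ²)/(n/σ² + 1/τ₀²) = 0.0393333/(0.0393333+0.00481584) = 0.89092.
Posterior mean = w·x̄ + (1−w)·μ₀ = 0.89092·205.3 + 0.10908·169.12 = 201.353. Posterior variance = 1/(0.0393333+0.00481584) = 22.6505, so SD = 4.759.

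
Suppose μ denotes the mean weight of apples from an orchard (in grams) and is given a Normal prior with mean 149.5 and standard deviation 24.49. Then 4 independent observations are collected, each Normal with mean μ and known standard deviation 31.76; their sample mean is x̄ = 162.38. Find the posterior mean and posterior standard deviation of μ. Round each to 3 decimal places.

Prior precision 1/τ₀² = 1/24.49² = 0.00166733; data precision n/σ² = 4/31.76² = 0.00396551.
Posterior precision = 0.00166733 + 0.00396551 = 0.00563284, giving posterior SD = 1/√0.00563284 = 13.324.
Posterior mean = (0.00166733·149.5 + 0.00396551·162.38) / 0.00563284 = 158.567.

Posterior mean ≈ 158.567; posterior SD ≈ 13.324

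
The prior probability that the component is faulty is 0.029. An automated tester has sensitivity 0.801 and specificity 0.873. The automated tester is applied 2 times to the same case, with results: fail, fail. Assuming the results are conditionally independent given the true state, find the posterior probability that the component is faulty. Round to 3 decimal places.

Posterior P(H) ≈ 0.543

With H the event that the component is faulty, the joint likelihood of the observed sequence is P(data|H) = 0.801·0.801 = 0.64160 and P(data|¬H) = 0.127·0.127 = 0.016129.
Bayes: P(H|data) = 0.029·0.64160 / (0.029·0.64160 + 0.971·0.016129) = 0.018606/0.034268 = 0.5430.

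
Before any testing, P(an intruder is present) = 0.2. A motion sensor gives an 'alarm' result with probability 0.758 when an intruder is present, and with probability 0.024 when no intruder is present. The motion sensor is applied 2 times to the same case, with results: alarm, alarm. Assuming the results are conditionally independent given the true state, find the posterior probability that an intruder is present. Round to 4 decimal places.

With H the event that an intruder is present, the joint likelihood of the observed sequence is P(data|H) = 0.758·0.758 = 0.57456 and P(data|¬H) = 0.024·0.024 = 0.00057600.
Bayes: P(H|data) = 0.2·0.57456 / (0.2·0.57456 + 0.8·0.00057600) = 0.11491/0.11537 = 0.9960.

Posterior P(H) ≈ 0.9960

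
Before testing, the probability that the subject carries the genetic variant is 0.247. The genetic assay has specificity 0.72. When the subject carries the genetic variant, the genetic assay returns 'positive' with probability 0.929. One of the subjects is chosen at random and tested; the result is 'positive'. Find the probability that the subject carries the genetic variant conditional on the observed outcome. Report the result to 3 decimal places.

Let H be the event that the subject carries the genetic variant. P(H) = 0.247, so P(¬H) = 0.753. With E the 'positive' result, P(E|H) = 0.929 and P(E|¬H) = 0.28.
P(E) = 0.929·0.247 + 0.28·0.753 = 0.22946 + 0.21084 = 0.44030.
By Bayes' theorem, P(H|E) = 0.22946 / 0.44030 = 0.521.

P(H | E) ≈ 0.521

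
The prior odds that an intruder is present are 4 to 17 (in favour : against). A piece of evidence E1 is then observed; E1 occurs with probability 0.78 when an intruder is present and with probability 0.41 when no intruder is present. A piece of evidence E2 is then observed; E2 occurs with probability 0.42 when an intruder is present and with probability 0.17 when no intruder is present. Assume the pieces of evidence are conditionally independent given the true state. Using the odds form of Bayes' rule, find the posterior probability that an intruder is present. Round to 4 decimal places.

Prior odds = 4/17 = 0.23529.
Likelihood ratio for E1 = 0.78/0.41 = 1.9024.
Likelihood ratio for E2 = 0.42/0.17 = 2.4706.
Posterior odds = prior odds × LR₁ × LR₂ = 1.1059.
Posterior probability = odds/(1+odds) = 1.1059/2.1059 = 0.5251.

Posterior probability ≈ 0.5251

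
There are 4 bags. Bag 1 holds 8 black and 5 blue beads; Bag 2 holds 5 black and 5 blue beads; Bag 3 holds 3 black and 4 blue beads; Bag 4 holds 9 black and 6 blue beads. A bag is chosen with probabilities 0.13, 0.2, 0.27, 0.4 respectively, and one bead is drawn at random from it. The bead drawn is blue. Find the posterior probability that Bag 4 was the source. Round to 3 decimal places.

Posterior probability ≈ 0.345

Tabulate prior·likelihood by source: [1] prior 0.13, lik 0.3846, product 0.05000; [2] prior 0.2, lik 0.5, product 0.1000; [3] prior 0.27, lik 0.5714, product 0.1543; [4] prior 0.4, lik 0.4, product 0.1600.
Normalizing constant = 0.46429; the posterior for Bag 4 is its product over the sum, 0.1600/0.46429 = 0.345.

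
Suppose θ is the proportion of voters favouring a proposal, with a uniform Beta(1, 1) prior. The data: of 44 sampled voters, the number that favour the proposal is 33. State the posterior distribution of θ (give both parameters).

Posterior: Beta(34, 12)

Observing 33 successes and 11 failures updates Beta(1, 1) by adding the success and failure counts to the two shape parameters: α = 1+33 = 34, β = 1+11 = 12.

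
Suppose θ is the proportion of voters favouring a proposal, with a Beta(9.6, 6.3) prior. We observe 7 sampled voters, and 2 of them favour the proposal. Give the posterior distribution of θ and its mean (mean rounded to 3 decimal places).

The binomial likelihood is conjugate to the Beta prior: with 2 successes and 5 failures, the posterior is Beta(9.6+2, 6.3+5) = Beta(11.6, 11.3).
Posterior mean = α/(α+β) = 11.6/22.9 = 0.507.

Posterior: Beta(11.6, 11.3); mean ≈ 0.507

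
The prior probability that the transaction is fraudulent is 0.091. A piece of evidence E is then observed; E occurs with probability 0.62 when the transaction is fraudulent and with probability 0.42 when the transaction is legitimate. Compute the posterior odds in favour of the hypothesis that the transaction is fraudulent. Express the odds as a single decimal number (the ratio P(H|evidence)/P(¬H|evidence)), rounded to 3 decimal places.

Prior odds = 0.091/(1−0.091) = 0.10011. In log-odds, ln(0.10011) = -2.3015.
Add log likelihood ratio: ln(1.4762) = 0.38946.
Posterior log-odds = -1.9120, so posterior odds = exp(-1.9120) = 0.14778.

Posterior odds ≈ 0.148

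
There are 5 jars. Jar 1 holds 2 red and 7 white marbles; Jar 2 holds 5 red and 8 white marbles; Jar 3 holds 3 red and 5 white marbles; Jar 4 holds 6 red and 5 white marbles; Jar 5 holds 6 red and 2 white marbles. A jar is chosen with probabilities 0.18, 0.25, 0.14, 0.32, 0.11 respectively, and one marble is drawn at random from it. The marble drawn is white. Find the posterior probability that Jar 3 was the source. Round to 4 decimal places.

Posterior probability ≈ 0.1579

Tabulate prior·likelihood by source: [1] prior 0.18, lik 0.7778, product 0.1400; [2] prior 0.25, lik 0.6154, product 0.1538; [3] prior 0.14, lik 0.625, product 0.08750; [4] prior 0.32, lik 0.4545, product 0.1455; [5] prior 0.11, lik 0.25, product 0.02750.
Normalizing constant = 0.55430; the posterior for Jar 3 is its product over the sum, 0.08750/0.55430 = 0.1579.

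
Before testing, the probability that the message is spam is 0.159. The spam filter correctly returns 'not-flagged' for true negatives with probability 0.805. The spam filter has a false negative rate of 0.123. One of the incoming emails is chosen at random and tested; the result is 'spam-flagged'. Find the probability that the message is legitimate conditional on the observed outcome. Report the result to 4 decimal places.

P(¬H | E) ≈ 0.5405

Write H for 'the message is spam'. Prior odds H:¬H = 0.159/0.841 = 0.18906. For the 'spam-flagged' outcome, the likelihood ratio is 0.877/0.195 = 4.4974.
Posterior odds = 0.18906 × 4.4974 = 0.85029, so P(H|E) = 0.85029/(1+0.85029) = 0.4595. Then P(¬H|E) = 1 − 0.4595 = 0.5405.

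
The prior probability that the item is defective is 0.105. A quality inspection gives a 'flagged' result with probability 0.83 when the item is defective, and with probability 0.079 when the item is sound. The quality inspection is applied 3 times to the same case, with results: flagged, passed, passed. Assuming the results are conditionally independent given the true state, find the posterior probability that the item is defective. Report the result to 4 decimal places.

With H the event that the item is defective, the joint likelihood of the observed sequence is P(data|H) = 0.83·0.17·0.17 = 0.023987 and P(data|¬H) = 0.079·0.921·0.921 = 0.067011.
Bayes: P(H|data) = 0.105·0.023987 / (0.105·0.023987 + 0.895·0.067011) = 0.0025186/0.062494 = 0.0403.

Posterior P(H) ≈ 0.0403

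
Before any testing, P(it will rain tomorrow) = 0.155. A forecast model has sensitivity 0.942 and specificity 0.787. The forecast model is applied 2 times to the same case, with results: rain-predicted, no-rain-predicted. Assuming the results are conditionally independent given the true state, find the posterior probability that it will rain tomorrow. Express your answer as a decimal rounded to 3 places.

Posterior P(H) ≈ 0.056

With H the event that it will rain tomorrow, the joint likelihood of the observed sequence is P(data|H) = 0.942·0.058 = 0.054636 and P(data|¬H) = 0.213·0.787 = 0.16763.
Bayes: P(H|data) = 0.155·0.054636 / (0.155·0.054636 + 0.845·0.16763) = 0.0084686/0.15012 = 0.0564.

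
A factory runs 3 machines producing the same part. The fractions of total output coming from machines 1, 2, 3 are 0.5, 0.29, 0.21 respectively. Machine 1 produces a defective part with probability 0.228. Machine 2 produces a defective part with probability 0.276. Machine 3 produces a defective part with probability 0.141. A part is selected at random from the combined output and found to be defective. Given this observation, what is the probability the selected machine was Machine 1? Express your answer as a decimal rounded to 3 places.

Tabulate prior·likelihood by source: [1] prior 0.5, lik 0.228, product 0.1140; [2] prior 0.29, lik 0.276, product 0.08004; [3] prior 0.21, lik 0.141, product 0.02961.
Normalizing constant = 0.22365; the posterior for Machine 1 is its product over the sum, 0.1140/0.22365 = 0.510.

Posterior probability ≈ 0.510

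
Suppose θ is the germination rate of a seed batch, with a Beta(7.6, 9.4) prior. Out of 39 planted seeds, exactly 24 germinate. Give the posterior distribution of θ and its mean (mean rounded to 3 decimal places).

Posterior: Beta(31.6, 24.4); mean ≈ 0.564

The binomial likelihood is conjugate to the Beta prior: with 24 successes and 15 failures, the posterior is Beta(7.6+24, 9.4+15) = Beta(31.6, 24.4).
E[θ | data] = 31.6/(31.6+24.4) = 0.564.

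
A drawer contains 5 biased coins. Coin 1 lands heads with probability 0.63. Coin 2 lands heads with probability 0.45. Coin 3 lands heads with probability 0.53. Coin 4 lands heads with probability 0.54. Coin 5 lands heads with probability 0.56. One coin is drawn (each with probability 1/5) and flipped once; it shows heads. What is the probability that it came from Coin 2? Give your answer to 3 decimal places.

Tabulate prior·likelihood by source: [1] prior 0.2, lik 0.63, product 0.1260; [2] prior 0.2, lik 0.45, product 0.09000; [3] prior 0.2, lik 0.53, product 0.1060; [4] prior 0.2, lik 0.54, product 0.1080; [5] prior 0.2, lik 0.56, product 0.1120.
Normalizing constant = 0.54200; the posterior for Coin 2 is its product over the sum, 0.09000/0.54200 = 0.166.

Posterior probability ≈ 0.166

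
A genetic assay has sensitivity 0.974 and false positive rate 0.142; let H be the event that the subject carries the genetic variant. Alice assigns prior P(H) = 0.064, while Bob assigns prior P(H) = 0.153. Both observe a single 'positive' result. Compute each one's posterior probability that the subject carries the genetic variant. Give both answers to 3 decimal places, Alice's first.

Alice: 0.319; Bob: 0.553

The likelihood ratio for a 'positive' result is 0.974/0.142 = 6.8592.
Alice: prior odds 0.064/0.936 = 0.068376; posterior odds 0.46900; posterior probability 0.319.
Bob: prior odds 0.153/0.847 = 0.18064; posterior odds 1.2390; posterior probability 0.553.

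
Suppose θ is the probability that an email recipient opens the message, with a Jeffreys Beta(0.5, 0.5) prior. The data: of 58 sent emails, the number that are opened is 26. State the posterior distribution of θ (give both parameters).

Posterior: Beta(26.5, 32.5)

Observing 26 successes and 32 failures updates Beta(0.5, 0.5) by adding the success and failure counts to the two shape parameters: α = 0.5+26 = 26.5, β = 0.5+32 = 32.5.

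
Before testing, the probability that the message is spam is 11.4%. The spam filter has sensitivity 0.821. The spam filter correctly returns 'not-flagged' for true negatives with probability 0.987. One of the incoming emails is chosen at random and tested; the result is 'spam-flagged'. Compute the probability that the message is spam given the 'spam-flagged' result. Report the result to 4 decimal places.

P(H | E) ≈ 0.8904

Let H be the event that the message is spam. P(H) = 0.114, so P(¬H) = 0.886. With E the 'spam-flagged' result, P(E|H) = 0.821 and P(E|¬H) = 0.013.
P(E) = 0.821·0.114 + 0.013·0.886 = 0.093594 + 0.011518 = 0.10511.
By Bayes' theorem, P(H|E) = 0.093594 / 0.10511 = 0.8904.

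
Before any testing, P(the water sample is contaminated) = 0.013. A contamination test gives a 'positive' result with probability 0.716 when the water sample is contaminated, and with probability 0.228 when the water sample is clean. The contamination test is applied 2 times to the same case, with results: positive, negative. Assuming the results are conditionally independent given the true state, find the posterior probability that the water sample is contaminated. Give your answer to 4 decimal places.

Let H be the event that the water sample is contaminated; start with P(H) = 0.013. P('positive'|H) = 0.716, P('positive'|¬H) = 0.228.
Update on result 1 ('positive'): P(H) ← 0.716·0.0130 / (0.716·0.0130 + 0.228·0.9870) = 0.0093080/0.23434 = 0.0397.
Update on result 2 ('negative'): P(H) ← 0.284·0.0397 / (0.284·0.0397 + 0.772·0.9603) = 0.011280/0.75262 = 0.0150.

Posterior P(H) ≈ 0.0150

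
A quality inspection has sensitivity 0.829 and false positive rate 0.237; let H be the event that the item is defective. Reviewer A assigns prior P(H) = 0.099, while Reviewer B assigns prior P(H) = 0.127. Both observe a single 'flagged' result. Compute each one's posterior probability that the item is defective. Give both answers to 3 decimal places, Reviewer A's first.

Reviewer A: 0.278; Reviewer B: 0.337

The likelihood ratio for a 'flagged' result is 0.829/0.237 = 3.4979.
Reviewer A: prior odds 0.099/0.901 = 0.10988; posterior odds 0.38434; posterior probability 0.278.
Reviewer B: prior odds 0.127/0.873 = 0.14548; posterior odds 0.50886; posterior probability 0.337.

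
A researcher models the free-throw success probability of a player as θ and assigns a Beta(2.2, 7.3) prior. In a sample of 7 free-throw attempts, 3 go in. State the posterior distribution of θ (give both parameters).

Posterior: Beta(5.2, 11.3)

Observing 3 successes and 4 failures updates Beta(2.2, 7.3) by adding the success and failure counts to the two shape parameters: α = 2.2+3 = 5.2, β = 7.3+4 = 11.3.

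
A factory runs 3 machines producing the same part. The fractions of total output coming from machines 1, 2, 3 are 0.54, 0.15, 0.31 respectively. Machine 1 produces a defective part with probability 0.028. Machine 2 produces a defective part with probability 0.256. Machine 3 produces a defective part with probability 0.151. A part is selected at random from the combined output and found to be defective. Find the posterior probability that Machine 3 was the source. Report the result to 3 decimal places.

Tabulate prior·likelihood by source: [1] prior 0.54, lik 0.028, product 0.01512; [2] prior 0.15, lik 0.256, product 0.03840; [3] prior 0.31, lik 0.151, product 0.04681.
Normalizing constant = 0.10033; the posterior for Machine 3 is its product over the sum, 0.04681/0.10033 = 0.467.

Posterior probability ≈ 0.467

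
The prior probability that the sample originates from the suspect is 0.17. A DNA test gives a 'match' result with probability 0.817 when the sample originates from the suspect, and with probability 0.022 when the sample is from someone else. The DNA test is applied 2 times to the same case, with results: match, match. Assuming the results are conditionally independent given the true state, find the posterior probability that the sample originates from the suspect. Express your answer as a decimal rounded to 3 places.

With H the event that the sample originates from the suspect, the joint likelihood of the observed sequence is P(data|H) = 0.817·0.817 = 0.66749 and P(data|¬H) = 0.022·0.022 = 0.00048400.
Bayes: P(H|data) = 0.17·0.66749 / (0.17·0.66749 + 0.83·0.00048400) = 0.11347/0.11387 = 0.9965.

Posterior P(H) ≈ 0.996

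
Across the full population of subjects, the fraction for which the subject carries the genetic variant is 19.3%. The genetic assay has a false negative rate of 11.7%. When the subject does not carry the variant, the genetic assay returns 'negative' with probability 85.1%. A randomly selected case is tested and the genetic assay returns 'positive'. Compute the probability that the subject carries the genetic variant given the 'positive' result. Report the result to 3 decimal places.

Let H be the event that the subject carries the genetic variant. P(H) = 0.193, so P(¬H) = 0.807. With E the 'positive' result, P(E|H) = 0.883 and P(E|¬H) = 0.149.
P(E) = 0.883·0.193 + 0.149·0.807 = 0.17042 + 0.12024 = 0.29066.
By Bayes' theorem, P(H|E) = 0.17042 / 0.29066 = 0.586.

P(H | E) ≈ 0.586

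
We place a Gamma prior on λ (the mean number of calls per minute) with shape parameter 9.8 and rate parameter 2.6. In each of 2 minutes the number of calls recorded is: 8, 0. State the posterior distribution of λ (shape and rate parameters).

Total count ∑xᵢ = 8 over n = 2 minutes.
Gamma is conjugate to the Poisson likelihood: posterior is Gamma(shape = 9.8+8 = 17.8, rate = 2.6+2 = 4.6).

Posterior: Gamma(shape=17.8, rate=4.6)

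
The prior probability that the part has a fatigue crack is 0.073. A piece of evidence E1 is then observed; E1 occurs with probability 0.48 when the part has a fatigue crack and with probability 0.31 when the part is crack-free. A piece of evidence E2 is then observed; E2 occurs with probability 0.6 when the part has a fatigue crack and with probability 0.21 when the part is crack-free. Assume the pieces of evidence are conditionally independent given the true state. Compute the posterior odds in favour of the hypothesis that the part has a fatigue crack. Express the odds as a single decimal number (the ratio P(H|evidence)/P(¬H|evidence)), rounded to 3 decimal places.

Prior odds = 0.073/(1−0.073) = 0.078749. In log-odds, ln(0.078749) = -2.5415.
Add log likelihood ratios: ln(1.5484) + ln(2.8571) = 1.4870.
Posterior log-odds = -1.0545, so posterior odds = exp(-1.0545) = 0.34838.

Posterior odds ≈ 0.348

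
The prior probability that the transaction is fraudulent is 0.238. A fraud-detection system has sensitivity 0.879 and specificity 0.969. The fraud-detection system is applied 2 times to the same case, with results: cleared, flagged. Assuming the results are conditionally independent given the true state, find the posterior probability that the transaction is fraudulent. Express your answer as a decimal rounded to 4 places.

Posterior P(H) ≈ 0.5251

With H the event that the transaction is fraudulent, the joint likelihood of the observed sequence is P(data|H) = 0.121·0.879 = 0.10636 and P(data|¬H) = 0.969·0.031 = 0.030039.
Bayes: P(H|data) = 0.238·0.10636 / (0.238·0.10636 + 0.762·0.030039) = 0.025313/0.048203 = 0.5251.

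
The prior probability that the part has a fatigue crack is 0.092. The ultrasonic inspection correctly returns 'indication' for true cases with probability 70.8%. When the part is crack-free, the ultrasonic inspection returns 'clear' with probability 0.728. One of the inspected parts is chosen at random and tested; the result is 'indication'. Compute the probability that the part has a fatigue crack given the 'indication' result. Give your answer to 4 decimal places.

Let H be the event that the part has a fatigue crack. P(H) = 0.092, so P(¬H) = 0.908. With E the 'indication' result, P(E|H) = 0.708 and P(E|¬H) = 0.272.
P(E) = 0.708·0.092 + 0.272·0.908 = 0.065136 + 0.24698 = 0.31211.
By Bayes' theorem, P(H|E) = 0.065136 / 0.31211 = 0.2087.

P(H | E) ≈ 0.2087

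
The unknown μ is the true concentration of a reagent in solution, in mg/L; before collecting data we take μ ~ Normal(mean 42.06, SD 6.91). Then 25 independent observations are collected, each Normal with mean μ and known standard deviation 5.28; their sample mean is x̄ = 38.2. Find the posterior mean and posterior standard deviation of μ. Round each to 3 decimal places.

With known σ, the Normal prior is conjugate. Weight on the data is w = (n/σ²)/(n/σ² + 1/τ₀²) = 0.896752/(0.896752+0.0209432) = 0.97718.
Posterior mean = w·x̄ + (1−w)·μ₀ = 0.97718·38.2 + 0.022822·42.06 = 38.288. Posterior variance = 1/(0.896752+0.0209432) = 1.08969, so SD = 1.044.

Posterior mean ≈ 38.288; posterior SD ≈ 1.044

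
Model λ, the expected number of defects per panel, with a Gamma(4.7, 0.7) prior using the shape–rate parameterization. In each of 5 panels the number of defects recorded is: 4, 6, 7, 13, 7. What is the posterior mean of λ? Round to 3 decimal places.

The Poisson likelihood adds the total count to the shape and the number of exposure periods to the rate. Here ∑xᵢ = 37 and n = 5, so shape 4.7→41.7 and rate 0.7→5.7.
E[λ | data] = 41.7/5.7 = 7.316.

Posterior mean ≈ 7.316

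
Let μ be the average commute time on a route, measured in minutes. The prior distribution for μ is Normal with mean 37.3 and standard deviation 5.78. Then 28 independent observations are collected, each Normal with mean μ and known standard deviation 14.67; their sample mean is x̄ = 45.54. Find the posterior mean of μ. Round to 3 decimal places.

With known σ, the Normal prior is conjugate. Weight on the data is w = (n/σ²)/(n/σ² + 1/τ₀²) = 0.130106/(0.130106+0.0299326) = 0.81297.
Posterior mean = w·x̄ + (1−w)·μ₀ = 0.81297·45.54 + 0.18703·37.3 = 43.999.

Posterior mean ≈ 43.999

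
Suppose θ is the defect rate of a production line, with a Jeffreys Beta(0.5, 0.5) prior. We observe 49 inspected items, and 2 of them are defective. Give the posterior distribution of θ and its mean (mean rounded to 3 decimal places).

Posterior: Beta(2.5, 47.5); mean ≈ 0.050

Observing 2 successes and 47 failures updates Beta(0.5, 0.5) by adding the success and failure counts to the two shape parameters: α = 0.5+2 = 2.5, β = 0.5+47 = 47.5.
E[θ | data] = 2.5/(2.5+47.5) = 0.050.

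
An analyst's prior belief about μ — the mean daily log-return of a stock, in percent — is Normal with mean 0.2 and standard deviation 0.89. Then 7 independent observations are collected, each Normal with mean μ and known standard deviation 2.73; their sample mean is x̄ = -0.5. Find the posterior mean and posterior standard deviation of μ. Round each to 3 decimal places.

Posterior mean ≈ -0.099; posterior SD ≈ 0.674

With known σ, the Normal prior is conjugate. Weight on the data is w = (n/σ²)/(n/σ² + 1/τ₀²) = 0.939232/(0.939232+1.26247) = 0.42659.
Posterior mean = w·x̄ + (1−w)·μ₀ = 0.42659·-0.5 + 0.57341·0.2 = -0.099. Posterior variance = 1/(0.939232+1.26247) = 0.454195, so SD = 0.674.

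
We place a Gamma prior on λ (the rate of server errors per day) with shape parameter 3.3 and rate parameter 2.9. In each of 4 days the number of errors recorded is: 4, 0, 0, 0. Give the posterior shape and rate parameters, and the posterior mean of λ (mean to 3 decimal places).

Posterior: Gamma(shape=7.3, rate=6.9); mean ≈ 1.058

Total count ∑xᵢ = 4 over n = 4 days.
Gamma is conjugate to the Poisson likelihood: posterior is Gamma(shape = 3.3+4 = 7.3, rate = 2.9+4 = 6.9).
Posterior mean = shape/rate = 7.3/6.9 = 1.058.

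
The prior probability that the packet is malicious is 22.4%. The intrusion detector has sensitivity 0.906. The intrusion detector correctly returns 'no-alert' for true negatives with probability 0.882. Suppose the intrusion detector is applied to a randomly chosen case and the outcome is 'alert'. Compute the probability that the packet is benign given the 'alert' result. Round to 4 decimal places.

Write H for 'the packet is malicious'. Prior odds H:¬H = 0.224/0.776 = 0.28866. For the 'alert' outcome, the likelihood ratio is 0.906/0.118 = 7.6780.
Posterior odds = 0.28866 × 7.6780 = 2.2163, so P(H|E) = 2.2163/(1+2.2163) = 0.6891. Then P(¬H|E) = 1 − 0.6891 = 0.3109.

P(¬H | E) ≈ 0.3109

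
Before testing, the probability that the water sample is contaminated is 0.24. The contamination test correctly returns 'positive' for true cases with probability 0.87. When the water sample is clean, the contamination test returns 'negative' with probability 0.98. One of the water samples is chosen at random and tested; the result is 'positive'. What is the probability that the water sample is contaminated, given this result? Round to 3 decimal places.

P(H | E) ≈ 0.932

Let H be the event that the water sample is contaminated. P(H) = 0.24, so P(¬H) = 0.76. With E the 'positive' result, P(E|H) = 0.87 and P(E|¬H) = 0.02.
P(E) = 0.87·0.24 + 0.02·0.76 = 0.20880 + 0.015200 = 0.22400.
By Bayes' theorem, P(H|E) = 0.20880 / 0.22400 = 0.932.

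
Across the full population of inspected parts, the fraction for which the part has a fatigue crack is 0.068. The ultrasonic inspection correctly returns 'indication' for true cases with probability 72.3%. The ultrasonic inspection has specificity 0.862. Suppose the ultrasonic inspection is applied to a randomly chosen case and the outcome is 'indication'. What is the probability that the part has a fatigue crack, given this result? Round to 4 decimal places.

P(H | E) ≈ 0.2765

Let H be the event that the part has a fatigue crack. P(H) = 0.068, so P(¬H) = 0.932. With E the 'indication' result, P(E|H) = 0.723 and P(E|¬H) = 0.138.
P(E) = 0.723·0.068 + 0.138·0.932 = 0.049164 + 0.12862 = 0.17778.
By Bayes' theorem, P(H|E) = 0.049164 / 0.17778 = 0.2765.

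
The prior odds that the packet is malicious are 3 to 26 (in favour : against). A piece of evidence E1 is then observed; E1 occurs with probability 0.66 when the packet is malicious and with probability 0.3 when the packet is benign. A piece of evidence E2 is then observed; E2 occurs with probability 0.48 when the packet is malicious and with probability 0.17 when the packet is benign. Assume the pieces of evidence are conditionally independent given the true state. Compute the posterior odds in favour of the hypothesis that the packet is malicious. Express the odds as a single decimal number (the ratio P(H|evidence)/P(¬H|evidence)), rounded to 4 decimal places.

Prior odds = 3/26 = 0.11538.
Likelihood ratio for E1 = 0.66/0.3 = 2.2000.
Likelihood ratio for E2 = 0.48/0.17 = 2.8235.
Posterior odds = prior odds × LR₁ × LR₂ = 0.71674.

Posterior odds ≈ 0.7167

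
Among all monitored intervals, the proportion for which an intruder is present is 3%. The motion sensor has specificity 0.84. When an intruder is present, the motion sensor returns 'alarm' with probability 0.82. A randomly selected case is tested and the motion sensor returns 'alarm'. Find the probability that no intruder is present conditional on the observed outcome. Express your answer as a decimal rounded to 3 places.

P(¬H | E) ≈ 0.863

Write H for 'an intruder is present'. Prior odds H:¬H = 0.03/0.97 = 0.030928. For the 'alarm' outcome, the likelihood ratio is 0.82/0.16 = 5.1250.
Posterior odds = 0.030928 × 5.1250 = 0.15851, so P(H|E) = 0.15851/(1+0.15851) = 0.137. Then P(¬H|E) = 1 − 0.137 = 0.863.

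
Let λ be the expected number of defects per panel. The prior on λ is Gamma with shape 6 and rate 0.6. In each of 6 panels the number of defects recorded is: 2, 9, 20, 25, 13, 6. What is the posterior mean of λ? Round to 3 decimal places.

The Poisson likelihood adds the total count to the shape and the number of exposure periods to the rate. Here ∑xᵢ = 75 and n = 6, so shape 6→81 and rate 0.6→6.6.
E[λ | data] = 81/6.6 = 12.273.

Posterior mean ≈ 12.273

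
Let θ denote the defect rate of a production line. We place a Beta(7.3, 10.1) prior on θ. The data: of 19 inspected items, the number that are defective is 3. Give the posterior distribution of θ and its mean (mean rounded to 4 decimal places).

Observing 3 successes and 16 failures updates Beta(7.3, 10.1) by adding the success and failure counts to the two shape parameters: α = 7.3+3 = 10.3, β = 10.1+16 = 26.1.
Posterior mean = α/(α+β) = 10.3/36.4 = 0.2830.

Posterior: Beta(10.3, 26.1); mean ≈ 0.2830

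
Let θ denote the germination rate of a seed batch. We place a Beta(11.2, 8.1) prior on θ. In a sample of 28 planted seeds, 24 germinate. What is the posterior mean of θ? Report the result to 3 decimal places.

The binomial likelihood is conjugate to the Beta prior: with 24 successes and 4 failures, the posterior is Beta(11.2+24, 8.1+4) = Beta(35.2, 12.1).
Posterior mean = α/(α+β) = 35.2/47.3 = 0.744.

Posterior mean ≈ 0.744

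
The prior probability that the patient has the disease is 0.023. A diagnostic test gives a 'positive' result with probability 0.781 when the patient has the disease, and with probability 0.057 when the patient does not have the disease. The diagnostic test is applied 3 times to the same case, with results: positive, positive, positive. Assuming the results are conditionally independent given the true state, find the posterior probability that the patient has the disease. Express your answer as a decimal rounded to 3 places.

With H the event that the patient has the disease, the joint likelihood of the observed sequence is P(data|H) = 0.781·0.781·0.781 = 0.47638 and P(data|¬H) = 0.057·0.057·0.057 = 0.00018519.
Bayes: P(H|data) = 0.023·0.47638 / (0.023·0.47638 + 0.977·0.00018519) = 0.010957/0.011138 = 0.9838.

Posterior P(H) ≈ 0.984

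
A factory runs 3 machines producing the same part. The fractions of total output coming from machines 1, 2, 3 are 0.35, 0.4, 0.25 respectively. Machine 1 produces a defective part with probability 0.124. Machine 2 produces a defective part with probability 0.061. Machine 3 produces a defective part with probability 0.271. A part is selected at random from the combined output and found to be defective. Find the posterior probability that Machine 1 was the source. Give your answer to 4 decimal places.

Posterior probability ≈ 0.3202

Tabulate prior·likelihood by source: [1] prior 0.35, lik 0.124, product 0.04340; [2] prior 0.4, lik 0.061, product 0.02440; [3] prior 0.25, lik 0.271, product 0.06775.
Normalizing constant = 0.13555; the posterior for Machine 1 is its product over the sum, 0.04340/0.13555 = 0.3202.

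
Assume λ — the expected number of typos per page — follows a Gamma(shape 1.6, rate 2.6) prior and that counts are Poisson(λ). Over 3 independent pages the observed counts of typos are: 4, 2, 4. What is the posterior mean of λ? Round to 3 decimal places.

Total count ∑xᵢ = 10 over n = 3 pages.
Gamma is conjugate to the Poisson likelihood: posterior is Gamma(shape = 1.6+10 = 11.6, rate = 2.6+3 = 5.6).
E[λ | data] = 11.6/5.6 = 2.071.

Posterior mean ≈ 2.071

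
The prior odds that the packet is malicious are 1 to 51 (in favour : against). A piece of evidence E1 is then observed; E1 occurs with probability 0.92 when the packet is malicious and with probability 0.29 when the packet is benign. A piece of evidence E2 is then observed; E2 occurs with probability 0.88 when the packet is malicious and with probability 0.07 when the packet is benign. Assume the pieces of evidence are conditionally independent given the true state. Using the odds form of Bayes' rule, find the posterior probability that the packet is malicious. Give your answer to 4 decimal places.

Prior odds = 1/51 = 0.019608.
Likelihood ratio for E1 = 0.92/0.29 = 3.1724.
Likelihood ratio for E2 = 0.88/0.07 = 12.571.
Posterior odds = prior odds × LR₁ × LR₂ = 0.78200.
Posterior probability = odds/(1+odds) = 0.78200/1.7820 = 0.4388.

Posterior probability ≈ 0.4388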